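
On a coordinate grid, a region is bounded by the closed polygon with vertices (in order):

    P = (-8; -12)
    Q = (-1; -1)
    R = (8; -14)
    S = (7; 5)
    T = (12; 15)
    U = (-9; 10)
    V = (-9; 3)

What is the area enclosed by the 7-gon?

325.5

Apply the surveyor's formula: 2A = Σ (x_i·y_{i+1} − x_{i+1}·y_i), indices taken mod 7.
Cross-terms: -4, 22, 138, 45, 255, 63, 132  ⇒  Σ = 651
Area = |Σ|/2 = 325.5.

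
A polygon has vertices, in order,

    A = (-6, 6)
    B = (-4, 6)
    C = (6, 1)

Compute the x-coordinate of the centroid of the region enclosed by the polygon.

-4/3

Apply the shoelace formula. First the cross-terms c_i = x_i·y_{i+1} − x_{i+1}·y_i:
  -12, -40, 42  ⇒  2A = -10, A = -5.
Then Σ (x_i + x_{i+1})·c_i = 40, so x̄ = 40 / (6·(-5)) = -4/3.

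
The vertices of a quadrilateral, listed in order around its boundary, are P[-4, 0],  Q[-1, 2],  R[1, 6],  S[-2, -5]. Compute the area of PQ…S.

Apply Gauss's area formula: 2A = Σ (x_i·y_{i+1} − x_{i+1}·y_i), indices taken mod 4.
Cross-terms: -8, -8, 7, -20  ⇒  Σ = -29
Area = |Σ|/2 = 14.5.

14.5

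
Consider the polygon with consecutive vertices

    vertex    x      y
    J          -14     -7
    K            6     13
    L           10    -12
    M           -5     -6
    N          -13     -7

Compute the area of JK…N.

256

Apply the shoelace formula: 2A = Σ (x_i·y_{i+1} − x_{i+1}·y_i), indices taken mod 5.
J→K: (-14)(13) − (6)(-7) = -140
K→L: (6)(-12) − (10)(13) = -202
L→M: (10)(-6) − (-5)(-12) = -120
M→N: (-5)(-7) − (-13)(-6) = -43
N→J: (-13)(-7) − (-14)(-7) = -7
Σ = -512
Area = |Σ|/2 = 256.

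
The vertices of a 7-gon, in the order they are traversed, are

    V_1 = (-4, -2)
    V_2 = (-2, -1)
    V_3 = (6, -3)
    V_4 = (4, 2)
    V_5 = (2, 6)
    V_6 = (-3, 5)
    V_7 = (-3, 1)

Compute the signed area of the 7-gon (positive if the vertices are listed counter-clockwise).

Apply the shoelace (surveyor's) formula: 2A = Σ (x_i·y_{i+1} − x_{i+1}·y_i), indices taken mod 7.
Σ = (0) + (12) + (24) + (20) + (28) + (12) + (10) = 106
Signed area = Σ/2 = 53 (positive ⇒ counter-clockwise traversal).

53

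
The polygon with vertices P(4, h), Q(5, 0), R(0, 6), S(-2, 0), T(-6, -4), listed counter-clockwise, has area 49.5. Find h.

-3

Write out the shoelace sum; only the two edges meeting at P involve h:
2·Area = [((-6)·h − 4·(-4)) + (4·0 − 5·h)] + 50
       = -11·h + 66 = 99
⇒ h = -3.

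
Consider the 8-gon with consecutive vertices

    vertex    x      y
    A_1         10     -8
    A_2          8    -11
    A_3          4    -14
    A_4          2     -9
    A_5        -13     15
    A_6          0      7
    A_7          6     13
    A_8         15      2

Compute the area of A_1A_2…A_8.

332.5

Σ = (-46) + (-68) + (-8) + (-87) + (-91) + (-42) + (-183) + (-140) = -665
Area = |Σ|/2 = 332.5.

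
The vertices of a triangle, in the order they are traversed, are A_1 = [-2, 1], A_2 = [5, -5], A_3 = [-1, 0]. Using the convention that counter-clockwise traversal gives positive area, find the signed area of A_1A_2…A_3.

Σ = (5) + (-5) + (-1) = -1
Signed area = Σ/2 = -0.5 (negative ⇒ clockwise traversal).

-0.5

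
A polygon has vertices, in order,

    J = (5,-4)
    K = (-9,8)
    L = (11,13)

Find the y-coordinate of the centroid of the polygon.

Apply Gauss's area formula. First the cross-terms c_i = x_i·y_{i+1} − x_{i+1}·y_i:
  4, -205, -109  ⇒  2A = -310, A = -155.
Then Σ (y_i + y_{i+1})·c_i = -5270, so ȳ = -5270 / (6·(-155)) = 17/3.

17/3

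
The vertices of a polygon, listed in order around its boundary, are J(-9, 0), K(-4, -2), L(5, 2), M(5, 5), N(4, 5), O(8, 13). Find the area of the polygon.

Cross-terms: 18, 2, 15, 5, 12, 117  ⇒  Σ = 169
Area = |Σ|/2 = 84.5.

84.5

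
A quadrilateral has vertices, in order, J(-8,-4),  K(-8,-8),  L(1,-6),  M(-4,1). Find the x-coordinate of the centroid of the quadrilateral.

-1123/267

Apply the shoelace (surveyor's) formula. First the cross-terms c_i = x_i·y_{i+1} − x_{i+1}·y_i:
  32, 56, -23, 24  ⇒  2A = 89, A = 44.5.
Then Σ (x_i + x_{i+1})·c_i = -1123, so x̄ = -1123 / (6·44.5) = -1123/267.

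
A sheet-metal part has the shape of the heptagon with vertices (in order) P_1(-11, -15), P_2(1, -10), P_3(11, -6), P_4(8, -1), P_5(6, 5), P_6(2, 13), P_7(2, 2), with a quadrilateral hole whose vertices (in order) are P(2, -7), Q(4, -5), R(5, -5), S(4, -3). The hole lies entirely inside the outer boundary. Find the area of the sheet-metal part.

Outer boundary:
P_1→P_2: (-11)(-10) − (1)(-15) = 125
P_2→P_3: (1)(-6) − (11)(-10) = 104
P_3→P_4: (11)(-1) − (8)(-6) = 37
P_4→P_5: (8)(5) − (6)(-1) = 46
P_5→P_6: (6)(13) − (2)(5) = 68
P_6→P_7: (2)(2) − (2)(13) = -22
P_7→P_1: (2)(-15) − (-11)(2) = -8
Σ = 350
Area = |Σ|/2 = 175.
Hole:
Apply the shoelace formula: 2A = Σ (x_i·y_{i+1} − x_{i+1}·y_i), indices taken mod 4.
Σ = (18) + (5) + (5) + (-22) = 6
Area = |Σ|/2 = 3.
Net area = 175 − 3 = 172.

172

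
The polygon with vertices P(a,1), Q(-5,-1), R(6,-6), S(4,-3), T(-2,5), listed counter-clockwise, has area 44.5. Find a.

-5

Write out the shoelace sum; only the two edges meeting at P involve a:
2·Area = [((-2)·1 − a·5) + (a·(-1) − (-5)·1)] + 56
       = -6·a + 59 = 89
⇒ a = -5.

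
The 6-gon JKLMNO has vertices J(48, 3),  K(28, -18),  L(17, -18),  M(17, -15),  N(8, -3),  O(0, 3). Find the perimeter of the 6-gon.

116

|JK| = √((-20)² + (-21)²) = √841 = 29
|KL| = √((-11)² + (0)²) = √121 = 11
|LM| = √((0)² + (3)²) = √9 = 3
|MN| = √((-9)² + (12)²) = √225 = 15
|NO| = √((-8)² + (6)²) = √100 = 10
|OJ| = √((48)² + (0)²) = √2304 = 48
Perimeter = 29 + 11 + 3 + 15 + 10 + 48 = 116.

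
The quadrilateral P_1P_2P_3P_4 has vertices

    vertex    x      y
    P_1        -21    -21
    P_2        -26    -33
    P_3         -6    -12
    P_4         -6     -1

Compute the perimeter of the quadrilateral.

|P_1P_2| = √((-5)² + (-12)²) = √169 = 13
|P_2P_3| = √((20)² + (21)²) = √841 = 29
|P_3P_4| = √((0)² + (11)²) = √121 = 11
|P_4P_1| = √((-15)² + (-20)²) = √625 = 25
Perimeter = 13 + 29 + 11 + 25 = 78.

78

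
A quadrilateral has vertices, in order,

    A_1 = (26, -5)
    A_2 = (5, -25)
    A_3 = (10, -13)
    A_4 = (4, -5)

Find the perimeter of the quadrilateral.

|A_1A_2| = √((-21)² + (-20)²) = √841 = 29
|A_2A_3| = √((5)² + (12)²) = √169 = 13
|A_3A_4| = √((-6)² + (8)²) = √100 = 10
|A_4A_1| = √((22)² + (0)²) = √484 = 22
Perimeter = 29 + 13 + 10 + 22 = 74.

74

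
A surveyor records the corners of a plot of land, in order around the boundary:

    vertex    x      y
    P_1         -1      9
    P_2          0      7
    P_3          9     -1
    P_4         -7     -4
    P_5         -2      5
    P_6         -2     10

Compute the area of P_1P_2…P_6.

87

Apply the shoelace formula: 2A = Σ (x_i·y_{i+1} − x_{i+1}·y_i), indices taken mod 6.
Σ = (-7) + (-63) + (-43) + (-43) + (-10) + (-8) = -174
Area = |Σ|/2 = 87.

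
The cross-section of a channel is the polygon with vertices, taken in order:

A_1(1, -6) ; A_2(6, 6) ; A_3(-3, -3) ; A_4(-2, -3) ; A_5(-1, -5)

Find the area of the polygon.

31.5

Apply Gauss's area formula: 2A = Σ (x_i·y_{i+1} − x_{i+1}·y_i), indices taken mod 5.
Σ = (42) + (0) + (3) + (7) + (11) = 63
Area = |Σ|/2 = 31.5.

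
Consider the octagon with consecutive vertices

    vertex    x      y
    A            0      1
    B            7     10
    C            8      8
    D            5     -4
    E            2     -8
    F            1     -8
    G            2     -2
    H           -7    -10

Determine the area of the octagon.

85

Apply the surveyor's formula: 2A = Σ (x_i·y_{i+1} − x_{i+1}·y_i), indices taken mod 8.
Cross-terms: -7, -24, -72, -32, -8, 14, -34, -7  ⇒  Σ = -170
Area = |Σ|/2 = 85.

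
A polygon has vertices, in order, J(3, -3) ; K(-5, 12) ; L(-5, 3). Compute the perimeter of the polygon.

36

|JK| = √((-8)² + (15)²) = √289 = 17
|KL| = √((0)² + (-9)²) = √81 = 9
|LJ| = √((8)² + (-6)²) = √100 = 10
Perimeter = 17 + 9 + 10 = 36.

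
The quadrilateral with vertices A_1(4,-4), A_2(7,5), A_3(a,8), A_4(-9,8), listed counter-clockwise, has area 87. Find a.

Write out the shoelace sum; only the two edges meeting at A_3 involve a:
2·Area = [(7·8 − a·5) + (a·8 − (-9)·8)] + 52
       = 3·a + 180 = 174
⇒ a = -2.

-2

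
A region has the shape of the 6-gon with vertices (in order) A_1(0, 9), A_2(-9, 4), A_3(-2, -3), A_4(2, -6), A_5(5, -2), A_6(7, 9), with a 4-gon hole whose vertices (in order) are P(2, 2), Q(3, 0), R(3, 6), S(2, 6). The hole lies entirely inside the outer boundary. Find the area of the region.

Outer boundary:
Apply the shoelace formula: 2A = Σ (x_i·y_{i+1} − x_{i+1}·y_i), indices taken mod 6.
Cross-terms: 81, 35, 18, 26, 59, 63  ⇒  Σ = 282
Area = |Σ|/2 = 141.
Hole:
Apply Gauss's area formula: 2A = Σ (x_i·y_{i+1} − x_{i+1}·y_i), indices taken mod 4.
Cross-terms: -6, 18, 6, -8  ⇒  Σ = 10
Area = |Σ|/2 = 5.
Net area = 141 − 5 = 136.

136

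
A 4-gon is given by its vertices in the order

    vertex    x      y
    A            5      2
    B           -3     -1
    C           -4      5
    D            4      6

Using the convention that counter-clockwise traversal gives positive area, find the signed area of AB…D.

Apply Gauss's area formula: 2A = Σ (x_i·y_{i+1} − x_{i+1}·y_i), indices taken mod 4.
A→B: (5)(-1) − (-3)(2) = 1
B→C: (-3)(5) − (-4)(-1) = -19
C→D: (-4)(6) − (4)(5) = -44
D→A: (4)(2) − (5)(6) = -22
Σ = -84
Signed area = Σ/2 = -42 (negative ⇒ clockwise traversal).

-42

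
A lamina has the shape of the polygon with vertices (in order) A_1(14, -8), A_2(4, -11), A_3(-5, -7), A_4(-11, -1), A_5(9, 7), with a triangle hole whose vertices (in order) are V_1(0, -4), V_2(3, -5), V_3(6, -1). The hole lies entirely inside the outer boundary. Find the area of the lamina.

Outer boundary:
Apply the shoelace (surveyor's) formula: 2A = Σ (x_i·y_{i+1} − x_{i+1}·y_i), indices taken mod 5.
Σ = (-122) + (-83) + (-72) + (-68) + (-170) = -515
Area = |Σ|/2 = 257.5.
Hole:
Apply the shoelace formula: 2A = Σ (x_i·y_{i+1} − x_{i+1}·y_i), indices taken mod 3.
Σ = (12) + (27) + (-24) = 15
Area = |Σ|/2 = 7.5.
Net area = 257.5 − 7.5 = 250.

250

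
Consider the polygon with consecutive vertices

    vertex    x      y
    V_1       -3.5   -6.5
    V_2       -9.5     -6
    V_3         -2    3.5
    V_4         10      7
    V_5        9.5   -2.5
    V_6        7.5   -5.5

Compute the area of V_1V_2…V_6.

164

Apply Gauss's area formula: 2A = Σ (x_i·y_{i+1} − x_{i+1}·y_i), indices taken mod 6.
V_1→V_2: (-3.5)(-6) − (-9.5)(-6.5) = -40.75
V_2→V_3: (-9.5)(3.5) − (-2)(-6) = -45.25
V_3→V_4: (-2)(7) − (10)(3.5) = -49
V_4→V_5: (10)(-2.5) − (9.5)(7) = -91.5
V_5→V_6: (9.5)(-5.5) − (7.5)(-2.5) = -33.5
V_6→V_1: (7.5)(-6.5) − (-3.5)(-5.5) = -68
Σ = -328
Area = |Σ|/2 = 164.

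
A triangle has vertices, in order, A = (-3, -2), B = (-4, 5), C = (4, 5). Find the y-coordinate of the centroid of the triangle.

8/3

Apply the shoelace formula. First the cross-terms c_i = x_i·y_{i+1} − x_{i+1}·y_i:
  -23, -40, 7  ⇒  2A = -56, A = -28.
Then Σ (y_i + y_{i+1})·c_i = -448, so ȳ = -448 / (6·(-28)) = 8/3.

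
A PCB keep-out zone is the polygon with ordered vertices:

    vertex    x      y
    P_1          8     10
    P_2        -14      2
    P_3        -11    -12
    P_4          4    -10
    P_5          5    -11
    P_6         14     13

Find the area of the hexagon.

Apply the shoelace formula: 2A = Σ (x_i·y_{i+1} − x_{i+1}·y_i), indices taken mod 6.
P_1→P_2: (8)(2) − (-14)(10) = 156
P_2→P_3: (-14)(-12) − (-11)(2) = 190
P_3→P_4: (-11)(-10) − (4)(-12) = 158
P_4→P_5: (4)(-11) − (5)(-10) = 6
P_5→P_6: (5)(13) − (14)(-11) = 219
P_6→P_1: (14)(10) − (8)(13) = 36
Σ = 765
Area = |Σ|/2 = 382.5.

382.5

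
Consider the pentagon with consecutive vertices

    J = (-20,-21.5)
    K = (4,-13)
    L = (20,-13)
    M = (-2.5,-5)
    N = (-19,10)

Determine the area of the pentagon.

455

Cross-terms: 346, 208, -132.5, -120, 608.5  ⇒  Σ = 910
Area = |Σ|/2 = 455.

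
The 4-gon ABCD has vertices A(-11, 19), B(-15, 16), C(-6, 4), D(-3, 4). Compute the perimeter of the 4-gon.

40

|AB| = √((-4)² + (-3)²) = √25 = 5
|BC| = √((9)² + (-12)²) = √225 = 15
|CD| = √((3)² + (0)²) = √9 = 3
|DA| = √((-8)² + (15)²) = √289 = 17
Perimeter = 5 + 15 + 3 + 17 = 40.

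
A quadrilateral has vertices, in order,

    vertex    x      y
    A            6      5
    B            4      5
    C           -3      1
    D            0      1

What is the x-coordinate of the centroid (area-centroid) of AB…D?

23/15

Apply Gauss's area formula. First the cross-terms c_i = x_i·y_{i+1} − x_{i+1}·y_i:
  10, 19, -3, -6  ⇒  2A = 20, A = 10.
Then Σ (x_i + x_{i+1})·c_i = 92, so x̄ = 92 / (6·10) = 23/15.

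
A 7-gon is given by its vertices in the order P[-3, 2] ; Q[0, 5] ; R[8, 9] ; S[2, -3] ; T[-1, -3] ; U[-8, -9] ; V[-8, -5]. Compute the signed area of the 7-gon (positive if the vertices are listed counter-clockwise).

Apply the shoelace (surveyor's) formula: 2A = Σ (x_i·y_{i+1} − x_{i+1}·y_i), indices taken mod 7.
P→Q: (-3)(5) − (0)(2) = -15
Q→R: (0)(9) − (8)(5) = -40
R→S: (8)(-3) − (2)(9) = -42
S→T: (2)(-3) − (-1)(-3) = -9
T→U: (-1)(-9) − (-8)(-3) = -15
U→V: (-8)(-5) − (-8)(-9) = -32
V→P: (-8)(2) − (-3)(-5) = -31
Σ = -184
Signed area = Σ/2 = -92 (negative ⇒ clockwise traversal).

-92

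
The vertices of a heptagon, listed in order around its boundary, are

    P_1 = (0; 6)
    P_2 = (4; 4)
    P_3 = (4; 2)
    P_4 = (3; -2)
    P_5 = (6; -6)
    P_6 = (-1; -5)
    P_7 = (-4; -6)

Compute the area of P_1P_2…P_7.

63

Apply the surveyor's formula: 2A = Σ (x_i·y_{i+1} − x_{i+1}·y_i), indices taken mod 7.
Σ = (-24) + (-8) + (-14) + (-6) + (-36) + (-14) + (-24) = -126
Area = |Σ|/2 = 63.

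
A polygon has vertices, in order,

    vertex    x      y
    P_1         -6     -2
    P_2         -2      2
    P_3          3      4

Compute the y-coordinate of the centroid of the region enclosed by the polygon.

4/3

Apply the shoelace formula. First the cross-terms c_i = x_i·y_{i+1} − x_{i+1}·y_i:
  -16, -14, 18  ⇒  2A = -12, A = -6.
Then Σ (y_i + y_{i+1})·c_i = -48, so ȳ = -48 / (6·(-6)) = 4/3.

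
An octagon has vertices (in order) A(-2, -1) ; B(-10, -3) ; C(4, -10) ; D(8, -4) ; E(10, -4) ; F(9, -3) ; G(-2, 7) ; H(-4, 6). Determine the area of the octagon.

Σ = (-4) + (112) + (64) + (8) + (6) + (57) + (16) + (16) = 275
Area = |Σ|/2 = 137.5.

137.5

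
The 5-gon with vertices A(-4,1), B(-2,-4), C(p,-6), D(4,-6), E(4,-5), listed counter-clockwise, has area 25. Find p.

The doubled signed area Σ (x_i y_{i+1} − x_{i+1} y_i) is linear in p.
With p=0 it equals 42; the coefficient of p is -2 (from the two edges through C).
So -2·p + 42 = 2·25 = 50 ⇒ p = -4.

-4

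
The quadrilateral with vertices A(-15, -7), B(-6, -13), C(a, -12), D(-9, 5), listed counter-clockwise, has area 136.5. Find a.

Write out the shoelace sum; only the two edges meeting at C involve a:
2·Area = [((-6)·(-12) − a·(-13)) + (a·5 − (-9)·(-12))] + 291
       = 18·a + 255 = 273
⇒ a = 1.

1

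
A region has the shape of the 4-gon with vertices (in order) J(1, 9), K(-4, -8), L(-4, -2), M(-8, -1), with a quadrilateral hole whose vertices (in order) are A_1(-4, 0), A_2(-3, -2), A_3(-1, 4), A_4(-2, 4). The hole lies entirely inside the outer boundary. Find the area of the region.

Outer boundary:
Cross-terms: 28, -24, -12, -71  ⇒  Σ = -79
Area = |Σ|/2 = 39.5.
Hole:
Σ = (8) + (-14) + (4) + (16) = 14
Area = |Σ|/2 = 7.
Net area = 39.5 − 7 = 32.5.

32.5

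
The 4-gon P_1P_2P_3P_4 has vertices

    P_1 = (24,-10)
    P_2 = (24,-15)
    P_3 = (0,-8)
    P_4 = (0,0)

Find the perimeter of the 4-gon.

64

|P_1P_2| = √((0)² + (-5)²) = √25 = 5
|P_2P_3| = √((-24)² + (7)²) = √625 = 25
|P_3P_4| = √((0)² + (8)²) = √64 = 8
|P_4P_1| = √((24)² + (-10)²) = √676 = 26
Perimeter = 5 + 25 + 8 + 26 = 64.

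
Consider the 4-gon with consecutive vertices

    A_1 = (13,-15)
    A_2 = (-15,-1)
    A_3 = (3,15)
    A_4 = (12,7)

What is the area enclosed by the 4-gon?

445

Apply the shoelace formula: 2A = Σ (x_i·y_{i+1} − x_{i+1}·y_i), indices taken mod 4.
A_1→A_2: (13)(-1) − (-15)(-15) = -238
A_2→A_3: (-15)(15) − (3)(-1) = -222
A_3→A_4: (3)(7) − (12)(15) = -159
A_4→A_1: (12)(-15) − (13)(7) = -271
Σ = -890
Area = |Σ|/2 = 445.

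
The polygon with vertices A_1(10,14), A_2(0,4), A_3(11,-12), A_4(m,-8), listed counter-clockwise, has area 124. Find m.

10

Write out the shoelace sum; only the two edges meeting at A_4 involve m:
2·Area = [(11·(-8) − m·(-12)) + (m·14 − 10·(-8))] + -4
       = 26·m + -12 = 248
⇒ m = 10.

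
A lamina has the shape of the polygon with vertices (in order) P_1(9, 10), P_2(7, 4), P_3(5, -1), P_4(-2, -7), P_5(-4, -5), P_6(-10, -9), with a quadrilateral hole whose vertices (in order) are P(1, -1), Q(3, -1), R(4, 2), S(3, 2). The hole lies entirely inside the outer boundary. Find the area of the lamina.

Outer boundary:
Apply Gauss's area formula: 2A = Σ (x_i·y_{i+1} − x_{i+1}·y_i), indices taken mod 6.
P_1→P_2: (9)(4) − (7)(10) = -34
P_2→P_3: (7)(-1) − (5)(4) = -27
P_3→P_4: (5)(-7) − (-2)(-1) = -37
P_4→P_5: (-2)(-5) − (-4)(-7) = -18
P_5→P_6: (-4)(-9) − (-10)(-5) = -14
P_6→P_1: (-10)(10) − (9)(-9) = -19
Σ = -149
Area = |Σ|/2 = 74.5.
Hole:
Apply Gauss's area formula: 2A = Σ (x_i·y_{i+1} − x_{i+1}·y_i), indices taken mod 4.
Cross-terms: 2, 10, 2, -5  ⇒  Σ = 9
Area = |Σ|/2 = 4.5.
Net area = 74.5 − 4.5 = 70.

70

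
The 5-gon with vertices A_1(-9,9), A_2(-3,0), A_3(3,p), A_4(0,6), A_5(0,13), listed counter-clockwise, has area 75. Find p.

4

Write out the shoelace sum; only the two edges meeting at A_3 involve p:
2·Area = [((-3)·p − 3·0) + (3·6 − 0·p)] + 144
       = -3·p + 162 = 150
⇒ p = 4.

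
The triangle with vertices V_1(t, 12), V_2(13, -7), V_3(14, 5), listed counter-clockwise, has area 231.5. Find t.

-24

Write out the shoelace sum; only the two edges meeting at V_1 involve t:
2·Area = [(14·12 − t·5) + (t·(-7) − 13·12)] + 163
       = -12·t + 175 = 463
⇒ t = -24.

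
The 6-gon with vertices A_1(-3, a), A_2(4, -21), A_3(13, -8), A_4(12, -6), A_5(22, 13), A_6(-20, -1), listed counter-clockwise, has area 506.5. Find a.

Write out the shoelace sum; only the two edges meeting at A_1 involve a:
2·Area = [((-20)·a − (-3)·(-1)) + ((-3)·(-21) − 4·a)] + 785
       = -24·a + 845 = 1013
⇒ a = -7.

-7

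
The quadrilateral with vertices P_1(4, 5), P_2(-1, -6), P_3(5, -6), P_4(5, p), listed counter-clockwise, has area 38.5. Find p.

5

The doubled signed area Σ (x_i y_{i+1} − x_{i+1} y_i) is linear in p.
With p=0 it equals 72; the coefficient of p is 1 (from the two edges through P_4).
So 1·p + 72 = 2·38.5 = 77 ⇒ p = 5.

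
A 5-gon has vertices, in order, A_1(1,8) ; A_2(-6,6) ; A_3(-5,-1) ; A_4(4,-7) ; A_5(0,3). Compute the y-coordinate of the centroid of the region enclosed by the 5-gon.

181/138

Apply Gauss's area formula. First the cross-terms c_i = x_i·y_{i+1} − x_{i+1}·y_i:
  54, 36, 39, 12, -3  ⇒  2A = 138, A = 69.
Then Σ (y_i + y_{i+1})·c_i = 543, so ȳ = 543 / (6·69) = 181/138.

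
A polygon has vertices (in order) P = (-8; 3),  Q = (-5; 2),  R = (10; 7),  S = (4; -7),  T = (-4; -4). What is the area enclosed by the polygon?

Apply the surveyor's formula: 2A = Σ (x_i·y_{i+1} − x_{i+1}·y_i), indices taken mod 5.
P→Q: (-8)(2) − (-5)(3) = -1
Q→R: (-5)(7) − (10)(2) = -55
R→S: (10)(-7) − (4)(7) = -98
S→T: (4)(-4) − (-4)(-7) = -44
T→P: (-4)(3) − (-8)(-4) = -44
Σ = -242
Area = |Σ|/2 = 121.

121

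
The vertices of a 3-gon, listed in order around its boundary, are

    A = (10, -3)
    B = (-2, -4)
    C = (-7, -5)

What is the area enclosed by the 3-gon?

Apply Gauss's area formula: 2A = Σ (x_i·y_{i+1} − x_{i+1}·y_i), indices taken mod 3.
A→B: (10)(-4) − (-2)(-3) = -46
B→C: (-2)(-5) − (-7)(-4) = -18
C→A: (-7)(-3) − (10)(-5) = 71
Σ = 7
Area = |Σ|/2 = 3.5.

3.5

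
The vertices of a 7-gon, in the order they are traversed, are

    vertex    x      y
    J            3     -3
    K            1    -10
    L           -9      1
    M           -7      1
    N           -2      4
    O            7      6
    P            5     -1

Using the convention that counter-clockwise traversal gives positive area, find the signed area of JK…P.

-116.5

Apply Gauss's area formula: 2A = Σ (x_i·y_{i+1} − x_{i+1}·y_i), indices taken mod 7.
Σ = (-27) + (-89) + (-2) + (-26) + (-40) + (-37) + (-12) = -233
Signed area = Σ/2 = -116.5 (negative ⇒ clockwise traversal).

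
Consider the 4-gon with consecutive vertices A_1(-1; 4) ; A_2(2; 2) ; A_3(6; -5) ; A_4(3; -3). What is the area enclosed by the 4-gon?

Cross-terms: -10, -22, -3, 9  ⇒  Σ = -26
Area = |Σ|/2 = 13.

13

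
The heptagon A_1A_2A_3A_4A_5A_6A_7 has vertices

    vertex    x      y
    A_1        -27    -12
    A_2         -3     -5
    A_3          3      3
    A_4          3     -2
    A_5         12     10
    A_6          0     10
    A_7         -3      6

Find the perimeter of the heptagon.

102

|A_1A_2| = √((24)² + (7)²) = √625 = 25
|A_2A_3| = √((6)² + (8)²) = √100 = 10
|A_3A_4| = √((0)² + (-5)²) = √25 = 5
|A_4A_5| = √((9)² + (12)²) = √225 = 15
|A_5A_6| = √((-12)² + (0)²) = √144 = 12
|A_6A_7| = √((-3)² + (-4)²) = √25 = 5
|A_7A_1| = √((-24)² + (-18)²) = √900 = 30
Perimeter = 25 + 10 + 5 + 15 + 12 + 5 + 30 = 102.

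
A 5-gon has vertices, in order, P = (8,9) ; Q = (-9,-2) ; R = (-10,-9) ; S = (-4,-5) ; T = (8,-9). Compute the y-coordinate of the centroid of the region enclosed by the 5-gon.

Apply the surveyor's formula. First the cross-terms c_i = x_i·y_{i+1} − x_{i+1}·y_i:
  65, 61, 14, 76, 144  ⇒  2A = 360, A = 180.
Then Σ (y_i + y_{i+1})·c_i = -1476, so ȳ = -1476 / (6·180) = -41/30.

-41/30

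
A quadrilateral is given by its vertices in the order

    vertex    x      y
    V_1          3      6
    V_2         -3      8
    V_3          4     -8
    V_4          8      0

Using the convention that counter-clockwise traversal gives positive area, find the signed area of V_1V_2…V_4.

Σ = (42) + (-8) + (64) + (48) = 146
Signed area = Σ/2 = 73 (positive ⇒ counter-clockwise traversal).

73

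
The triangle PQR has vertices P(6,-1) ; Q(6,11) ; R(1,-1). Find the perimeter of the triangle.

|PQ| = √((0)² + (12)²) = √144 = 12
|QR| = √((-5)² + (-12)²) = √169 = 13
|RP| = √((5)² + (0)²) = √25 = 5
Perimeter = 12 + 13 + 5 = 30.

30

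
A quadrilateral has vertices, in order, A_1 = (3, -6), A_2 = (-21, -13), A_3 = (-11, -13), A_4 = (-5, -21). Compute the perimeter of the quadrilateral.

62

|A_1A_2| = √((-24)² + (-7)²) = √625 = 25
|A_2A_3| = √((10)² + (0)²) = √100 = 10
|A_3A_4| = √((6)² + (-8)²) = √100 = 10
|A_4A_1| = √((8)² + (15)²) = √289 = 17
Perimeter = 25 + 10 + 10 + 17 = 62.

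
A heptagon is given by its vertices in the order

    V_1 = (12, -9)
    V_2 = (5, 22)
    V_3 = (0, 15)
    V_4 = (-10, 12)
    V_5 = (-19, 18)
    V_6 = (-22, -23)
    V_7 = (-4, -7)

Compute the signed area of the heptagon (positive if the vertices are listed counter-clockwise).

798.5

Apply the shoelace (surveyor's) formula: 2A = Σ (x_i·y_{i+1} − x_{i+1}·y_i), indices taken mod 7.
Cross-terms: 309, 75, 150, 48, 833, 62, 120  ⇒  Σ = 1597
Signed area = Σ/2 = 798.5 (positive ⇒ counter-clockwise traversal).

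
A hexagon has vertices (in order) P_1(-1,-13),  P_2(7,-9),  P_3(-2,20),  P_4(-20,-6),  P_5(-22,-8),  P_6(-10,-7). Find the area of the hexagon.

429.5

Apply the shoelace formula: 2A = Σ (x_i·y_{i+1} − x_{i+1}·y_i), indices taken mod 6.
Cross-terms: 100, 122, 412, 28, 74, 123  ⇒  Σ = 859
Area = |Σ|/2 = 429.5.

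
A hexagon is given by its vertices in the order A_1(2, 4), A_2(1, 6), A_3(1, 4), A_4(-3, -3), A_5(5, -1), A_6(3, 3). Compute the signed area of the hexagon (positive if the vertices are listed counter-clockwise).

28.5

Σ = (8) + (-2) + (9) + (18) + (18) + (6) = 57
Signed area = Σ/2 = 28.5 (positive ⇒ counter-clockwise traversal).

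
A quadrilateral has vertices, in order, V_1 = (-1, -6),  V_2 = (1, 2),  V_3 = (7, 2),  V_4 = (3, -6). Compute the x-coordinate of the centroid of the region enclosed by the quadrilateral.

2.6

Apply the shoelace formula. First the cross-terms c_i = x_i·y_{i+1} − x_{i+1}·y_i:
  4, -12, -48, -24  ⇒  2A = -80, A = -40.
Then Σ (x_i + x_{i+1})·c_i = -624, so x̄ = -624 / (6·(-40)) = 2.6.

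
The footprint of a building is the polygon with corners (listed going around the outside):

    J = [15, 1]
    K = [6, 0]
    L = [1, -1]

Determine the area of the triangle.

2

Σ = (-6) + (-6) + (16) = 4
Area = |Σ|/2 = 2.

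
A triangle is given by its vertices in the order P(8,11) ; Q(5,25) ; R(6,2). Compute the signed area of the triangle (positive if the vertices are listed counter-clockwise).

Σ = (145) + (-140) + (50) = 55
Signed area = Σ/2 = 27.5 (positive ⇒ counter-clockwise traversal).

27.5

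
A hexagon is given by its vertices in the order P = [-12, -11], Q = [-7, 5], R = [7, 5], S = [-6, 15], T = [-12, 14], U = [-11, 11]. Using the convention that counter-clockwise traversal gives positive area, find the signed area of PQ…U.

Apply Gauss's area formula: 2A = Σ (x_i·y_{i+1} − x_{i+1}·y_i), indices taken mod 6.
Cross-terms: -137, -70, 135, 96, 22, 253  ⇒  Σ = 299
Signed area = Σ/2 = 149.5 (positive ⇒ counter-clockwise traversal).

149.5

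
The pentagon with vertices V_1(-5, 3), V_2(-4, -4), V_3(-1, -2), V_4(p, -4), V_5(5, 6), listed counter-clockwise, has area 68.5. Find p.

4

The doubled signed area Σ (x_i y_{i+1} − x_{i+1} y_i) is linear in p.
With p=0 it equals 105; the coefficient of p is 8 (from the two edges through V_4).
So 8·p + 105 = 2·68.5 = 137 ⇒ p = 4.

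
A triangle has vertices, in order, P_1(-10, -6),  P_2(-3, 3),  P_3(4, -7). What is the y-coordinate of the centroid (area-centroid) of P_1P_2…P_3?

-10/3

Apply Gauss's area formula. First the cross-terms c_i = x_i·y_{i+1} − x_{i+1}·y_i:
  -48, 9, -94  ⇒  2A = -133, A = -66.5.
Then Σ (y_i + y_{i+1})·c_i = 1330, so ȳ = 1330 / (6·(-66.5)) = -10/3.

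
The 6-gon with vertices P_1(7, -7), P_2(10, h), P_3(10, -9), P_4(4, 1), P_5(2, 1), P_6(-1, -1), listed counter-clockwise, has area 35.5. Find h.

-10

Write out the shoelace sum; only the two edges meeting at P_2 involve h:
2·Area = [(7·h − 10·(-7)) + (10·(-9) − 10·h)] + 61
       = -3·h + 41 = 71
⇒ h = -10.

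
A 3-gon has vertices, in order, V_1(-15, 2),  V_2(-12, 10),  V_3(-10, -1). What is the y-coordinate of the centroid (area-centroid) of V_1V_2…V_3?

Apply Gauss's area formula. First the cross-terms c_i = x_i·y_{i+1} − x_{i+1}·y_i:
  -126, 112, -35  ⇒  2A = -49, A = -24.5.
Then Σ (y_i + y_{i+1})·c_i = -539, so ȳ = -539 / (6·(-24.5)) = 11/3.

11/3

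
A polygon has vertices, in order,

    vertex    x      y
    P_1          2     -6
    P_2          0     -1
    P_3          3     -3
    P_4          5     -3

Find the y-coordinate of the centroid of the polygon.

Apply Gauss's area formula. First the cross-terms c_i = x_i·y_{i+1} − x_{i+1}·y_i:
  -2, 3, 6, -24  ⇒  2A = -17, A = -8.5.
Then Σ (y_i + y_{i+1})·c_i = 182, so ȳ = 182 / (6·(-8.5)) = -182/51.

-182/51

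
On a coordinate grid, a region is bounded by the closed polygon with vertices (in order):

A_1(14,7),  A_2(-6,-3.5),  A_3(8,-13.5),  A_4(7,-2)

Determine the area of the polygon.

128.75

Σ = (-7) + (109) + (78.5) + (77) = 257.5
Area = |Σ|/2 = 128.75.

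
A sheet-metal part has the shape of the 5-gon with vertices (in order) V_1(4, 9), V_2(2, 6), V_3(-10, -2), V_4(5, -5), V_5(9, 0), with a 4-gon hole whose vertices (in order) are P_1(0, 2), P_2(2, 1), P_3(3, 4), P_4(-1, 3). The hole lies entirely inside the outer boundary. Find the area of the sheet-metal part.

118

Outer boundary:
Σ = (6) + (56) + (60) + (45) + (81) = 248
Area = |Σ|/2 = 124.
Hole:
Apply the surveyor's formula: 2A = Σ (x_i·y_{i+1} − x_{i+1}·y_i), indices taken mod 4.
Cross-terms: -4, 5, 13, -2  ⇒  Σ = 12
Area = |Σ|/2 = 6.
Net area = 124 − 6 = 118.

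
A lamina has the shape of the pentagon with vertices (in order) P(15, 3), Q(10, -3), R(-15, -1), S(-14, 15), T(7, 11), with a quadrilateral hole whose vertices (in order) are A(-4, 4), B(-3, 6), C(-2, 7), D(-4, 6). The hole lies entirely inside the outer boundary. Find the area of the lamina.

Outer boundary:
P→Q: (15)(-3) − (10)(3) = -75
Q→R: (10)(-1) − (-15)(-3) = -55
R→S: (-15)(15) − (-14)(-1) = -239
S→T: (-14)(11) − (7)(15) = -259
T→P: (7)(3) − (15)(11) = -144
Σ = -772
Area = |Σ|/2 = 386.
Hole:
Σ = (-12) + (-9) + (16) + (8) = 3
Area = |Σ|/2 = 1.5.
Net area = 386 − 1.5 = 384.5.

384.5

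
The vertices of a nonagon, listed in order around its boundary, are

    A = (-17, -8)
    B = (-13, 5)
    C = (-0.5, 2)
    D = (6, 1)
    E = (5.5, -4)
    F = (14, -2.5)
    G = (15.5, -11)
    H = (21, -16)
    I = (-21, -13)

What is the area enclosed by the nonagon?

503.25

Apply the shoelace (surveyor's) formula: 2A = Σ (x_i·y_{i+1} − x_{i+1}·y_i), indices taken mod 9.
Cross-terms: -189, -23.5, -12.5, -29.5, 42.25, -115.25, -17, -609, -53  ⇒  Σ = -1006.5
Area = |Σ|/2 = 503.25.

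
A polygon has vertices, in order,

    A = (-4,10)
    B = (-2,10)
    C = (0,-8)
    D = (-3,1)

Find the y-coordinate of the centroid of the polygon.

3

Apply Gauss's area formula. First the cross-terms c_i = x_i·y_{i+1} − x_{i+1}·y_i:
  -20, 16, -24, -26  ⇒  2A = -54, A = -27.
Then Σ (y_i + y_{i+1})·c_i = -486, so ȳ = -486 / (6·(-27)) = 3.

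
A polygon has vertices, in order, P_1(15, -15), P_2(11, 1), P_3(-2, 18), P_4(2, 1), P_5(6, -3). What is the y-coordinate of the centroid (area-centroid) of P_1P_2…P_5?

Apply the shoelace formula. First the cross-terms c_i = x_i·y_{i+1} − x_{i+1}·y_i:
  180, 200, -38, -12, -45  ⇒  2A = 285, A = 142.5.
Then Σ (y_i + y_{i+1})·c_i = 1392, so ȳ = 1392 / (6·142.5) = 464/285.

464/285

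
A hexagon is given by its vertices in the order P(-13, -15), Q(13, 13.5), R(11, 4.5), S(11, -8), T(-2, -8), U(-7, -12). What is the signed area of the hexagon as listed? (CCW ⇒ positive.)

-197.5

Apply the shoelace (surveyor's) formula: 2A = Σ (x_i·y_{i+1} − x_{i+1}·y_i), indices taken mod 6.
Cross-terms: 19.5, -90, -137.5, -104, -32, -51  ⇒  Σ = -395
Signed area = Σ/2 = -197.5 (negative ⇒ clockwise traversal).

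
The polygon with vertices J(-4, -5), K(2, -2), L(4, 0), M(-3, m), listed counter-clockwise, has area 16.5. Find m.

The doubled signed area Σ (x_i y_{i+1} − x_{i+1} y_i) is linear in m.
With m=0 it equals 41; the coefficient of m is 8 (from the two edges through M).
So 8·m + 41 = 2·16.5 = 33 ⇒ m = -1.

-1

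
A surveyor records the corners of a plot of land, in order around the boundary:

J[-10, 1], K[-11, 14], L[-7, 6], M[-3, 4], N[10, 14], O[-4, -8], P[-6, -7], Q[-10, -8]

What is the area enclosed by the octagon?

172.5

Cross-terms: -129, 32, -10, -82, -24, -20, -22, -90  ⇒  Σ = -345
Area = |Σ|/2 = 172.5.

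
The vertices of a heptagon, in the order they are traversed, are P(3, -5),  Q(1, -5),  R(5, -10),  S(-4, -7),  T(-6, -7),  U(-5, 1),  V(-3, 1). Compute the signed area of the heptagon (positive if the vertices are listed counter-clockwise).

-57.5

Apply the shoelace (surveyor's) formula: 2A = Σ (x_i·y_{i+1} − x_{i+1}·y_i), indices taken mod 7.
P→Q: (3)(-5) − (1)(-5) = -10
Q→R: (1)(-10) − (5)(-5) = 15
R→S: (5)(-7) − (-4)(-10) = -75
S→T: (-4)(-7) − (-6)(-7) = -14
T→U: (-6)(1) − (-5)(-7) = -41
U→V: (-5)(1) − (-3)(1) = -2
V→P: (-3)(-5) − (3)(1) = 12
Σ = -115
Signed area = Σ/2 = -57.5 (negative ⇒ clockwise traversal).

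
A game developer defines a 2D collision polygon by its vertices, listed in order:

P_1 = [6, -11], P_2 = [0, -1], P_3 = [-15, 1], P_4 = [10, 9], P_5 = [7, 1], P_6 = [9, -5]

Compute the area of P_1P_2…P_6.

166

Apply Gauss's area formula: 2A = Σ (x_i·y_{i+1} − x_{i+1}·y_i), indices taken mod 6.
Σ = (-6) + (-15) + (-145) + (-53) + (-44) + (-69) = -332
Area = |Σ|/2 = 166.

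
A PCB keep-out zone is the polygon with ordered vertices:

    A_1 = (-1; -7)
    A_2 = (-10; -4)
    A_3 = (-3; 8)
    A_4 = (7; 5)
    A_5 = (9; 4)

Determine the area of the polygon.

152.5

Apply Gauss's area formula: 2A = Σ (x_i·y_{i+1} − x_{i+1}·y_i), indices taken mod 5.
Σ = (-66) + (-92) + (-71) + (-17) + (-59) = -305
Area = |Σ|/2 = 152.5.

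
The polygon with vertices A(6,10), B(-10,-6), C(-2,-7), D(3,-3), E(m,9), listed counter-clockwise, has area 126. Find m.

10

The doubled signed area Σ (x_i y_{i+1} − x_{i+1} y_i) is linear in m.
With m=0 it equals 122; the coefficient of m is 13 (from the two edges through E).
So 13·m + 122 = 2·126 = 252 ⇒ m = 10.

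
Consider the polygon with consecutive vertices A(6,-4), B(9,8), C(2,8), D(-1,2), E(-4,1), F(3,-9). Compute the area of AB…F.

Apply the shoelace (surveyor's) formula: 2A = Σ (x_i·y_{i+1} − x_{i+1}·y_i), indices taken mod 6.
A→B: (6)(8) − (9)(-4) = 84
B→C: (9)(8) − (2)(8) = 56
C→D: (2)(2) − (-1)(8) = 12
D→E: (-1)(1) − (-4)(2) = 7
E→F: (-4)(-9) − (3)(1) = 33
F→A: (3)(-4) − (6)(-9) = 42
Σ = 234
Area = |Σ|/2 = 117.

117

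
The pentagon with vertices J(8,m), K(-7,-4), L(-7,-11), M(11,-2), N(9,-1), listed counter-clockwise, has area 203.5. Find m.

15

The doubled signed area Σ (x_i y_{i+1} − x_{i+1} y_i) is linear in m.
With m=0 it equals 167; the coefficient of m is 16 (from the two edges through J).
So 16·m + 167 = 2·203.5 = 407 ⇒ m = 15.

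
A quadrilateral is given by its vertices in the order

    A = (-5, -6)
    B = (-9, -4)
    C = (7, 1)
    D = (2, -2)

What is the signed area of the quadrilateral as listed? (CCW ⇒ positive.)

Apply the surveyor's formula: 2A = Σ (x_i·y_{i+1} − x_{i+1}·y_i), indices taken mod 4.
Σ = (-34) + (19) + (-16) + (-22) = -53
Signed area = Σ/2 = -26.5 (negative ⇒ clockwise traversal).

-26.5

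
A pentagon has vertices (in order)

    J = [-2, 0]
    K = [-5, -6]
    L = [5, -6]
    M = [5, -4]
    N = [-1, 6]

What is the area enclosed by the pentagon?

Cross-terms: 12, 60, 10, 26, 12  ⇒  Σ = 120
Area = |Σ|/2 = 60.

60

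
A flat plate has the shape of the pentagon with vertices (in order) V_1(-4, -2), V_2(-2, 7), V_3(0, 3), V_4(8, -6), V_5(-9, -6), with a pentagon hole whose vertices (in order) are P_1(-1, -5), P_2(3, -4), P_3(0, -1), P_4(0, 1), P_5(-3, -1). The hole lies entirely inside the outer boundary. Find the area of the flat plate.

68.5

Outer boundary:
Cross-terms: -32, -6, -24, -102, -6  ⇒  Σ = -170
Area = |Σ|/2 = 85.
Hole:
Apply the shoelace formula: 2A = Σ (x_i·y_{i+1} − x_{i+1}·y_i), indices taken mod 5.
P_1→P_2: (-1)(-4) − (3)(-5) = 19
P_2→P_3: (3)(-1) − (0)(-4) = -3
P_3→P_4: (0)(1) − (0)(-1) = 0
P_4→P_5: (0)(-1) − (-3)(1) = 3
P_5→P_1: (-3)(-5) − (-1)(-1) = 14
Σ = 33
Area = |Σ|/2 = 16.5.
Net area = 85 − 16.5 = 68.5.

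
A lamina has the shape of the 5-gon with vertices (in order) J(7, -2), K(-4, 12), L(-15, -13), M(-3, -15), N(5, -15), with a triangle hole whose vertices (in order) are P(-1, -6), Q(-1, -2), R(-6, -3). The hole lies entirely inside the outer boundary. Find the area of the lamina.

Outer boundary:
Apply the shoelace formula: 2A = Σ (x_i·y_{i+1} − x_{i+1}·y_i), indices taken mod 5.
Cross-terms: 76, 232, 186, 120, 95  ⇒  Σ = 709
Area = |Σ|/2 = 354.5.
Hole:
Apply Gauss's area formula: 2A = Σ (x_i·y_{i+1} − x_{i+1}·y_i), indices taken mod 3.
Cross-terms: -4, -9, 33  ⇒  Σ = 20
Area = |Σ|/2 = 10.
Net area = 354.5 − 10 = 344.5.

344.5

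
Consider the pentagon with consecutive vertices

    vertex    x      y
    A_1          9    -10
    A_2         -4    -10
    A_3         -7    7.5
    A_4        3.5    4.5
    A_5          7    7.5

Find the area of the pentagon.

Apply Gauss's area formula: 2A = Σ (x_i·y_{i+1} − x_{i+1}·y_i), indices taken mod 5.
Σ = (-130) + (-100) + (-57.75) + (-5.25) + (-137.5) = -430.5
Area = |Σ|/2 = 215.25.

215.25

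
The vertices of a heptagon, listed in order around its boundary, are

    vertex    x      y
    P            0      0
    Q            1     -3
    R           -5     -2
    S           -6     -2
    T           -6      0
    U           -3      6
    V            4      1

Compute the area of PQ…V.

Apply the shoelace formula: 2A = Σ (x_i·y_{i+1} − x_{i+1}·y_i), indices taken mod 7.
Cross-terms: 0, -17, -2, -12, -36, -27, 0  ⇒  Σ = -94
Area = |Σ|/2 = 47.

47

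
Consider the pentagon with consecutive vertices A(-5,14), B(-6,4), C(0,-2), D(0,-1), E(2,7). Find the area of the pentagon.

A→B: (-5)(4) − (-6)(14) = 64
B→C: (-6)(-2) − (0)(4) = 12
C→D: (0)(-1) − (0)(-2) = 0
D→E: (0)(7) − (2)(-1) = 2
E→A: (2)(14) − (-5)(7) = 63
Σ = 141
Area = |Σ|/2 = 70.5.

70.5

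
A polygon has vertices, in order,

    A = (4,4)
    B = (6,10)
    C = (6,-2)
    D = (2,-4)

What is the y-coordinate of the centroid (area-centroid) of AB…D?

58/39

Apply the shoelace (surveyor's) formula. First the cross-terms c_i = x_i·y_{i+1} − x_{i+1}·y_i:
  16, -72, -20, 24  ⇒  2A = -52, A = -26.
Then Σ (y_i + y_{i+1})·c_i = -232, so ȳ = -232 / (6·(-26)) = 58/39.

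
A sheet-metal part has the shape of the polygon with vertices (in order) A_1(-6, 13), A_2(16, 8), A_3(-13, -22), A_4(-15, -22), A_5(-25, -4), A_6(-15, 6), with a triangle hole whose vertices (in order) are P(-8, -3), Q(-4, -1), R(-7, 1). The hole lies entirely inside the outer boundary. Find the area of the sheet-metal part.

Outer boundary:
Apply Gauss's area formula: 2A = Σ (x_i·y_{i+1} − x_{i+1}·y_i), indices taken mod 6.
Cross-terms: -256, -248, -44, -490, -210, -159  ⇒  Σ = -1407
Area = |Σ|/2 = 703.5.
Hole:
Apply the surveyor's formula: 2A = Σ (x_i·y_{i+1} − x_{i+1}·y_i), indices taken mod 3.
Σ = (-4) + (-11) + (29) = 14
Area = |Σ|/2 = 7.
Net area = 703.5 − 7 = 696.5.

696.5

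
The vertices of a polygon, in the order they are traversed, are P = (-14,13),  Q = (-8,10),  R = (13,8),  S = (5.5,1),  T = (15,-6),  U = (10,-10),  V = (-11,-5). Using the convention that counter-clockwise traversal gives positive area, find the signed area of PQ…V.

-386

Apply the shoelace (surveyor's) formula: 2A = Σ (x_i·y_{i+1} − x_{i+1}·y_i), indices taken mod 7.
P→Q: (-14)(10) − (-8)(13) = -36
Q→R: (-8)(8) − (13)(10) = -194
R→S: (13)(1) − (5.5)(8) = -31
S→T: (5.5)(-6) − (15)(1) = -48
T→U: (15)(-10) − (10)(-6) = -90
U→V: (10)(-5) − (-11)(-10) = -160
V→P: (-11)(13) − (-14)(-5) = -213
Σ = -772
Signed area = Σ/2 = -386 (negative ⇒ clockwise traversal).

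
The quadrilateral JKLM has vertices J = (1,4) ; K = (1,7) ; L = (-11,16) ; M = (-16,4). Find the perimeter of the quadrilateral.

48

|JK| = √((0)² + (3)²) = √9 = 3
|KL| = √((-12)² + (9)²) = √225 = 15
|LM| = √((-5)² + (-12)²) = √169 = 13
|MJ| = √((17)² + (0)²) = √289 = 17
Perimeter = 3 + 15 + 13 + 17 = 48.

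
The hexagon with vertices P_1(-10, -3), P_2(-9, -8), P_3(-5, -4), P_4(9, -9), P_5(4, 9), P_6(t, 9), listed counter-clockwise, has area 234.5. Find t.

Write out the shoelace sum; only the two edges meeting at P_6 involve t:
2·Area = [(4·9 − t·9) + (t·(-3) − (-10)·9)] + 247
       = -12·t + 373 = 469
⇒ t = -8.

-8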